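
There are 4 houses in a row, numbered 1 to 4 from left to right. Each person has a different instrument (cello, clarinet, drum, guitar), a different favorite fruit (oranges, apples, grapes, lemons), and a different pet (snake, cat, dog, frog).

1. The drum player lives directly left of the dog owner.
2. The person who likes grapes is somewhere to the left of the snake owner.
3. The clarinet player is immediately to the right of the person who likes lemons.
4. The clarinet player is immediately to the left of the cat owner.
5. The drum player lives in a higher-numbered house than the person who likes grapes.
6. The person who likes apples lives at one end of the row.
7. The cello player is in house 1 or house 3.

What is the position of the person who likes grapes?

1

House 4's instrument must be guitar (nothing else left).
House 1 pet: only frog fits.
That leaves cello as the instrument for house 1.
That leaves oranges as the favorite fruit for house 3.
House 4's favorite fruit must be apples (nothing else left).
So house 2 gets snake for pet.
Clue 2: the person who likes grapes is in house 1.
That leaves lemons as the favorite fruit for house 2.
Clue 3 places the clarinet player in house 3.
Clue 4: the cat owner is in house 4.
The only instrument still possible for house 2 is drum.
House 3's pet must be dog (nothing else left).
So: house 1 = cello/grapes/frog, house 2 = drum/lemons/snake, house 3 = clarinet/oranges/dog, house 4 = guitar/apples/cat.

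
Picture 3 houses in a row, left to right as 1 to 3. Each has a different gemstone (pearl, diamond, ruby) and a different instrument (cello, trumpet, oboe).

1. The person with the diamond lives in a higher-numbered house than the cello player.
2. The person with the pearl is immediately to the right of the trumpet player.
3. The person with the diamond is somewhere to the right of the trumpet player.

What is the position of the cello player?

That leaves ruby as the gemstone for house 1.
That leaves oboe as the instrument for house 3.
The person with the diamond is narrowed to house 2 or 3; consider each.
Placing it in house 2 leads to a contradiction, so it's in house 3.
The only gemstone still possible for house 2 is pearl.
The trumpet player is in house 1 (clue 2).
The only instrument still possible for house 2 is cello.
So: house 1 = ruby/trumpet, house 2 = pearl/cello, house 3 = diamond/oboe.

2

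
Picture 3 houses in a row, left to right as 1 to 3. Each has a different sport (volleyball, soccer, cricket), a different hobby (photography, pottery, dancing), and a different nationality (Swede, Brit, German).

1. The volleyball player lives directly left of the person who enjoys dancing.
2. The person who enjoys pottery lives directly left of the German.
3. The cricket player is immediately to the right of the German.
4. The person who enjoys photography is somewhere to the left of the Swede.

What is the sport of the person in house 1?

Clue 3: the cricket player is in house 3.
Clue 3 places the German in house 2.
The only hobby still possible for house 3 is dancing.
House 1 nationality: only Brit fits.
House 3's nationality must be Swede (nothing else left).
From clue 1, the volleyball player must be in house 2.
The person who enjoys pottery is in house 1 (clue 2).
So house 1 gets soccer for sport.
So house 2 gets photography for hobby.
So: house 1 = soccer/pottery/Brit, house 2 = volleyball/photography/German, house 3 = cricket/dancing/Swede.

soccer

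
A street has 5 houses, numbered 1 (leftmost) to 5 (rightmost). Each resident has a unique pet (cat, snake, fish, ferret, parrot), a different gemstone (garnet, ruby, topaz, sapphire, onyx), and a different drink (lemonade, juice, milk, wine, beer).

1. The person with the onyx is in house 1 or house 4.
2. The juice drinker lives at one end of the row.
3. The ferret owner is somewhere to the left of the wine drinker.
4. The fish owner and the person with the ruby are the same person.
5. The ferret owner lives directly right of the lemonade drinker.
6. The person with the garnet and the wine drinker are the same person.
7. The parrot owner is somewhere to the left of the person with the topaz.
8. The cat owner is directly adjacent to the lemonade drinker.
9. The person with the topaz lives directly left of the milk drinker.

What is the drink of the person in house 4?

milk

The person with the onyx is narrowed to house 1 or 4; consider each.
Placing it in house 4 leads to a contradiction, so it's in house 1.
The juice drinker is narrowed to house 1 or 5; consider each.
Placing it in house 5 leads to a contradiction, so it's in house 1.
The ferret owner is narrowed to house 3 or 4; consider each.
Placing it in house 4 leads to a contradiction, so it's in house 3.
By clue 5, the lemonade drinker is in house 2.
House 1's pet must be cat (nothing else left).
So house 2 gets parrot for pet.
House 2's gemstone must be sapphire (nothing else left).
So house 3 gets topaz for gemstone.
So house 3 gets beer for drink.
From clue 9, the milk drinker must be in house 4.
House 5 drink: only wine fits.
Clue 6 places the person with the garnet in house 5.
House 4's gemstone must be ruby (nothing else left).
By clue 4, the fish owner is in house 4.
The only pet still possible for house 5 is snake.
So: house 1 = cat/onyx/juice, house 2 = parrot/sapphire/lemonade, house 3 = ferret/topaz/beer, house 4 = fish/ruby/milk, house 5 = snake/garnet/wine.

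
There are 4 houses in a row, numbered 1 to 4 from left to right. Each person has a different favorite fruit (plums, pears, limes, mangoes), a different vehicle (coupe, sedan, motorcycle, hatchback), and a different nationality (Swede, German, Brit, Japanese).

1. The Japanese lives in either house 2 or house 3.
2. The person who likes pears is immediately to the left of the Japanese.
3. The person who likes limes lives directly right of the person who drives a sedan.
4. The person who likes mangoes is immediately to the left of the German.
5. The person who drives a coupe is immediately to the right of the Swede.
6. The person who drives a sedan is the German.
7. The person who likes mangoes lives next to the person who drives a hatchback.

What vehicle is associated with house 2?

coupe

So house 4 gets Brit for nationality.
House 1's nationality must be Swede (nothing else left).
From clue 5, the person who drives a coupe must be in house 2.
That leaves hatchback as the vehicle for house 1.
The only vehicle still possible for house 3 is sedan.
House 4 vehicle: only motorcycle fits.
From clue 3, the person who likes limes must be in house 4.
From clue 6, the German must be in house 3.
Clue 7: the person who likes mangoes is in house 2.
So house 3 gets plums for favorite fruit.
The only nationality still possible for house 2 is Japanese.
So house 1 gets pears for favorite fruit.
So: house 1 = pears/hatchback/Swede, house 2 = mangoes/coupe/Japanese, house 3 = plums/sedan/German, house 4 = limes/motorcycle/Brit.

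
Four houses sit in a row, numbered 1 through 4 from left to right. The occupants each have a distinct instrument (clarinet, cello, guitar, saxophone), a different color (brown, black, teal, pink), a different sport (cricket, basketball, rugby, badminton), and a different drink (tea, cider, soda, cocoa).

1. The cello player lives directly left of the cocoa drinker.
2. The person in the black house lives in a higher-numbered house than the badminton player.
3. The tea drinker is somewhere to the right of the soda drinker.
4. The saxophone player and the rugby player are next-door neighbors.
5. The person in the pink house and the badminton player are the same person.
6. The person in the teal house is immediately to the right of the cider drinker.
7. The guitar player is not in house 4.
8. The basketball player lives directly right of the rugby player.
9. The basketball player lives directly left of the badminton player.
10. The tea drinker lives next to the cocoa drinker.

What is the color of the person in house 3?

pink

Clue 9: the basketball player is in house 2.
By clue 9, the badminton player is in house 3.
House 4 sport: only cricket fits.
Clue 2 places the person in the black house in house 4.
Clue 4 places the saxophone player in house 2.
Clue 5 places the person in the pink house in house 3.
House 4 instrument: only clarinet fits.
House 1's color must be brown (nothing else left).
House 2 color: only teal fits.
House 1 sport: only rugby fits.
The cider drinker is in house 1 (clue 6).
Clue 10: the tea drinker is in house 3.
That leaves soda as the drink for house 2.
House 4's drink must be cocoa (nothing else left).
By clue 1, the cello player is in house 3.
House 1 instrument: only guitar fits.
So: house 1 = guitar/brown/rugby/cider, house 2 = saxophone/teal/basketball/soda, house 3 = cello/pink/badminton/tea, house 4 = clarinet/black/cricket/cocoa.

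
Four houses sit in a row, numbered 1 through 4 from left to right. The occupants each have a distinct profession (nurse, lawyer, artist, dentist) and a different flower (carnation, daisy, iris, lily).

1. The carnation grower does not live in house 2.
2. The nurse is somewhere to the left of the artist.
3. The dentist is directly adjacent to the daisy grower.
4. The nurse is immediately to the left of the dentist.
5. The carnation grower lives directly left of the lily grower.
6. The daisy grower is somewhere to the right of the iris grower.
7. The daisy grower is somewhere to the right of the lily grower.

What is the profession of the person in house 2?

nurse

The lily grower is in house 2 (clue 7).
That leaves daisy as the flower for house 4.
From clue 3, the dentist must be in house 3.
By clue 4, the nurse is in house 2.
Clue 5 places the carnation grower in house 1.
So house 1 gets lawyer for profession.
So house 4 gets artist for profession.
The only flower still possible for house 3 is iris.
So: house 1 = lawyer/carnation, house 2 = nurse/lily, house 3 = dentist/iris, house 4 = artist/daisy.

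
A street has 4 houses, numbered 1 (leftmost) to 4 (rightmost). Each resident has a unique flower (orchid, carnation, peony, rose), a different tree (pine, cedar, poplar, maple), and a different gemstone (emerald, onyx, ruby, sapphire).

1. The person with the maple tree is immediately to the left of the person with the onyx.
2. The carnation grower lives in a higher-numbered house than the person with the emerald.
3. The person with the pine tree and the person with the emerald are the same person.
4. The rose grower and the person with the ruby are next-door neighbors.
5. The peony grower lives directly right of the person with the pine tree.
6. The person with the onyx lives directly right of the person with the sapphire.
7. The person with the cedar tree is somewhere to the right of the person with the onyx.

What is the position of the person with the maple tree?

2

House 4 gemstone: only ruby fits.
Clue 4: the rose grower is in house 3.
House 1's flower must be orchid (nothing else left).
The carnation grower is narrowed to house 2 or 4; consider each.
Placing it in house 2 leads to a contradiction, so it's in house 4.
That leaves peony as the flower for house 2.
From clue 5, the person with the pine tree must be in house 1.
The only tree still possible for house 2 is maple.
By clue 1, the person with the onyx is in house 3.
Clue 3: the person with the emerald is in house 1.
Clue 6: the person with the sapphire is in house 2.
Clue 7 places the person with the cedar tree in house 4.
House 3 tree: only poplar fits.
So: house 1 = orchid/pine/emerald, house 2 = peony/maple/sapphire, house 3 = rose/poplar/onyx, house 4 = carnation/cedar/ruby.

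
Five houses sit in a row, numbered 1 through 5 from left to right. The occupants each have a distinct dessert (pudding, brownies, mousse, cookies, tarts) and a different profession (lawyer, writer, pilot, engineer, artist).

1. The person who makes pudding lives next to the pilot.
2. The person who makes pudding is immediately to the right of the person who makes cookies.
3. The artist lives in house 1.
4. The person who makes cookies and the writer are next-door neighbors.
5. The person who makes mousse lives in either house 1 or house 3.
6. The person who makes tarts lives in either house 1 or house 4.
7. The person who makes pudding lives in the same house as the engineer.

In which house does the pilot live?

The artist is in house 1 (clue 3).
The person who makes mousse is narrowed to house 1 or 3; consider each.
Placing it in house 1 leads to a contradiction, so it's in house 3.
The person who makes cookies is narrowed to house 1 or 4; consider each.
Placing it in house 1 leads to a contradiction, so it's in house 4.
Clue 2: the person who makes pudding is in house 5.
Clue 7 places the engineer in house 5.
The only dessert still possible for house 1 is tarts.
So house 2 gets brownies for dessert.
House 2's profession must be lawyer (nothing else left).
So house 4 gets pilot for profession.
That leaves writer as the profession for house 3.
So: house 1 = tarts/artist, house 2 = brownies/lawyer, house 3 = mousse/writer, house 4 = cookies/pilot, house 5 = pudding/engineer.

4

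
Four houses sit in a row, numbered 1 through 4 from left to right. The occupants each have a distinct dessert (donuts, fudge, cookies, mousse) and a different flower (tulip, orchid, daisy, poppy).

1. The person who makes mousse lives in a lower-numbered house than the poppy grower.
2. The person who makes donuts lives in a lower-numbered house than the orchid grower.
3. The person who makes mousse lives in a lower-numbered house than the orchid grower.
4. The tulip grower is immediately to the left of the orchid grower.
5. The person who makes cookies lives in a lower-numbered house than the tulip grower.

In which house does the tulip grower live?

3

That leaves fudge as the dessert for house 4.
So house 1 gets daisy for flower.
The person who makes cookies is narrowed to house 1 or 2; consider each.
Placing it in house 1 leads to a contradiction, so it's in house 2.
From clue 5, the tulip grower must be in house 3.
The only flower still possible for house 2 is poppy.
House 4 flower: only orchid fits.
From clue 1, the person who makes mousse must be in house 1.
So house 3 gets donuts for dessert.
So: house 1 = mousse/daisy, house 2 = cookies/poppy, house 3 = donuts/tulip, house 4 = fudge/orchid.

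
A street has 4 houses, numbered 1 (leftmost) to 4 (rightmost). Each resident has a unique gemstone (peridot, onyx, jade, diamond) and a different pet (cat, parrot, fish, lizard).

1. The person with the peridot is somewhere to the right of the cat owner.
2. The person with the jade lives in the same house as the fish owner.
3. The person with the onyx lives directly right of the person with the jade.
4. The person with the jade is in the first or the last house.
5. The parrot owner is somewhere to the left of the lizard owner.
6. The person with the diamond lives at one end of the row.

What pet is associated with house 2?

Clue 4 places the person with the jade in house 1.
House 4 gemstone: only diamond fits.
By clue 2, the fish owner is in house 1.
By clue 3, the person with the onyx is in house 2.
House 3's gemstone must be peridot (nothing else left).
The only pet still possible for house 4 is lizard.
That leaves cat as the pet for house 2.
So house 3 gets parrot for pet.
So: house 1 = jade/fish, house 2 = onyx/cat, house 3 = peridot/parrot, house 4 = diamond/lizard.

cat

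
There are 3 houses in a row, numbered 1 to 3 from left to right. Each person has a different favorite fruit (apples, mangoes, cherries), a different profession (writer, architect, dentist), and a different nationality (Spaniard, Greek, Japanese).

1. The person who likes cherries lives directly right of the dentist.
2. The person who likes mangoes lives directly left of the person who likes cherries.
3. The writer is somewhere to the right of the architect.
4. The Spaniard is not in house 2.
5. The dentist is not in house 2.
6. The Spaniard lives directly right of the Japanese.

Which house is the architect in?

By clue 5, the dentist is in house 1.
By clue 6, the Spaniard is in house 3.
The Japanese is in house 2 (clue 6).
The only profession still possible for house 3 is writer.
House 1 nationality: only Greek fits.
The person who likes cherries is in house 2 (clue 1).
The person who likes mangoes is in house 1 (clue 2).
So house 3 gets apples for favorite fruit.
The only profession still possible for house 2 is architect.
So: house 1 = mangoes/dentist/Greek, house 2 = cherries/architect/Japanese, house 3 = apples/writer/Spaniard.

2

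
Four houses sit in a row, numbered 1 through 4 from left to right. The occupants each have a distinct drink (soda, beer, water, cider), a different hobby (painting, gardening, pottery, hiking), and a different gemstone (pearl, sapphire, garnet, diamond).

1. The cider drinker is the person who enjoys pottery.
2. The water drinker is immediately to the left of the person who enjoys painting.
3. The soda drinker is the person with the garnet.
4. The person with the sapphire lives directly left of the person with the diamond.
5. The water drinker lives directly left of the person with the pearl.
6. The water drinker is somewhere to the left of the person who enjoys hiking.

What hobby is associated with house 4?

hiking

The water drinker is narrowed to house 1 or 2 or 3; consider each.
Placing it in house 1 and house 3 leads to a contradiction, so it's in house 2.
Clue 2 places the person who enjoys painting in house 3.
From clue 5, the person with the pearl must be in house 3.
So house 4 gets hiking for hobby.
Clue 1 places the cider drinker in house 1.
The person who enjoys pottery is in house 1 (clue 1).
By clue 4, the person with the sapphire is in house 1.
By clue 4, the person with the diamond is in house 2.
That leaves beer as the drink for house 3.
The only drink still possible for house 4 is soda.
So house 2 gets gardening for hobby.
That leaves garnet as the gemstone for house 4.
So: house 1 = cider/pottery/sapphire, house 2 = water/gardening/diamond, house 3 = beer/painting/pearl, house 4 = soda/hiking/garnet.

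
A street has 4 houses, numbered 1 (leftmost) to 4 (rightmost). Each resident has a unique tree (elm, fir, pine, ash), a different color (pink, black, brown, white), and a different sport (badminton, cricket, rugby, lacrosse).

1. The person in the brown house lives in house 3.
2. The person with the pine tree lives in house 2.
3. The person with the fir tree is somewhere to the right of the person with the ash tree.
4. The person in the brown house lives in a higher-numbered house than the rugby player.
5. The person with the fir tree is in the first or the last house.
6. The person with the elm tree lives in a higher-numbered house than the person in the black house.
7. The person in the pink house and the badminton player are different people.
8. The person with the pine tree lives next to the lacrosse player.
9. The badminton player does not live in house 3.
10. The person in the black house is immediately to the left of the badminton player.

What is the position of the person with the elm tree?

3

From clue 1, the person in the brown house must be in house 3.
Clue 2: the person with the pine tree is in house 2.
Clue 5 places the person with the fir tree in house 4.
The only tree still possible for house 1 is ash.
House 3's tree must be elm (nothing else left).
The badminton player is in house 2 (clue 10).
House 1's color must be black (nothing else left).
The only sport still possible for house 1 is rugby.
House 3 sport: only lacrosse fits.
That leaves cricket as the sport for house 4.
Clue 7 places the person in the pink house in house 4.
House 2 color: only white fits.
So: house 1 = ash/black/rugby, house 2 = pine/white/badminton, house 3 = elm/brown/lacrosse, house 4 = fir/pink/cricket.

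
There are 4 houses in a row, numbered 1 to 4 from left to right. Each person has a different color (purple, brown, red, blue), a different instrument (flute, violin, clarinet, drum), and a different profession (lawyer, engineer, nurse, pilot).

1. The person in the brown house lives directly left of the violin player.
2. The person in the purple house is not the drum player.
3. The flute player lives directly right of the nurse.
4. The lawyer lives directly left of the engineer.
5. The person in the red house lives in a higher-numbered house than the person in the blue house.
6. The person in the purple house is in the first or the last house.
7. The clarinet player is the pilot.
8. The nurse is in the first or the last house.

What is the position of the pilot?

4

Clue 8 places the nurse in house 1.
The flute player is in house 2 (clue 3).
House 1's instrument must be drum (nothing else left).
Clue 2: the person in the purple house is in house 4.
House 1 color: only blue fits.
The only profession still possible for house 2 is lawyer.
From clue 4, the engineer must be in house 3.
So house 4 gets pilot for profession.
Clue 7 places the clarinet player in house 4.
House 3's instrument must be violin (nothing else left).
Clue 1 places the person in the brown house in house 2.
That leaves red as the color for house 3.
So: house 1 = blue/drum/nurse, house 2 = brown/flute/lawyer, house 3 = red/violin/engineer, house 4 = purple/clarinet/pilot.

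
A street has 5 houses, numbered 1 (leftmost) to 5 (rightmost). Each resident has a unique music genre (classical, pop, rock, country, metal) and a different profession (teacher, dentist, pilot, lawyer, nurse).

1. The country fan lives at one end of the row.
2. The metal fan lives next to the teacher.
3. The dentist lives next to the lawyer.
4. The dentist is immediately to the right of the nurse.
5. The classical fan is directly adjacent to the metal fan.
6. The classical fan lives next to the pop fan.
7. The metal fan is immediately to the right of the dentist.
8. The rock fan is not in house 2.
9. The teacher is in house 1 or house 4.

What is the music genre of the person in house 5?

country

Clue 2 places the teacher in house 4.
So house 2 gets classical for music genre.
So house 4 gets rock for music genre.
That leaves dentist as the profession for house 2.
By clue 4, the nurse is in house 1.
Clue 5: the metal fan is in house 3.
So house 5 gets country for music genre.
House 5's profession must be pilot (nothing else left).
That leaves pop as the music genre for house 1.
House 3 profession: only lawyer fits.
So: house 1 = pop/nurse, house 2 = classical/dentist, house 3 = metal/lawyer, house 4 = rock/teacher, house 5 = country/pilot.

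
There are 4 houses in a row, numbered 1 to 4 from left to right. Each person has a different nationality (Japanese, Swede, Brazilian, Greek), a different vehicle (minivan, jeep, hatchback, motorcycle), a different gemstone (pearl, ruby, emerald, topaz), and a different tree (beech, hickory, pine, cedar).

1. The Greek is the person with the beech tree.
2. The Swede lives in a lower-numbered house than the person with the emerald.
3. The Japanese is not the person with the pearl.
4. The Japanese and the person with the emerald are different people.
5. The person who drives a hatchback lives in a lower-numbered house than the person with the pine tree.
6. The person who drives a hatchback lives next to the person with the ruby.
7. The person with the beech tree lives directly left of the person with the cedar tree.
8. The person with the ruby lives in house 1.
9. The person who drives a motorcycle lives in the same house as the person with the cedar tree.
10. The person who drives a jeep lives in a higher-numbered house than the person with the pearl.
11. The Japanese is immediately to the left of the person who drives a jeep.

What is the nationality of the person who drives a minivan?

The person with the ruby is in house 1 (clue 8).
The person who drives a hatchback is in house 2 (clue 6).
So house 4 gets Brazilian for nationality.
So house 1 gets minivan for vehicle.
So house 1 gets hickory for tree.
So house 2 gets beech for tree.
Clue 1 places the Greek in house 2.
By clue 7, the person with the cedar tree is in house 3.
Clue 9: the person who drives a motorcycle is in house 3.
The only nationality still possible for house 1 is Swede.
That leaves Japanese as the nationality for house 3.
So house 4 gets jeep for vehicle.
So house 4 gets pine for tree.
Clue 3: the person with the pearl is in house 2.
House 3 gemstone: only topaz fits.
The only gemstone still possible for house 4 is emerald.
So: house 1 = Swede/minivan/ruby/hickory, house 2 = Greek/hatchback/pearl/beech, house 3 = Japanese/motorcycle/topaz/cedar, house 4 = Brazilian/jeep/emerald/pine.

Swede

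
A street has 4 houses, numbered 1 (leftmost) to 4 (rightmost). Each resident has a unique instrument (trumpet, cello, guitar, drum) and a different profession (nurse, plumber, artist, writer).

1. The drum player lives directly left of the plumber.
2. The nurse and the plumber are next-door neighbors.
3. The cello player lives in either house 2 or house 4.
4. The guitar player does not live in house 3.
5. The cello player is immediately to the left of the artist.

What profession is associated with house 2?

plumber

From clue 5, the cello player must be in house 2.
Clue 5: the artist is in house 3.
By clue 2, the nurse is in house 1.
The plumber is in house 2 (clue 2).
So house 4 gets writer for profession.
From clue 1, the drum player must be in house 1.
House 3's instrument must be trumpet (nothing else left).
House 4's instrument must be guitar (nothing else left).
So: house 1 = drum/nurse, house 2 = cello/plumber, house 3 = trumpet/artist, house 4 = guitar/writer.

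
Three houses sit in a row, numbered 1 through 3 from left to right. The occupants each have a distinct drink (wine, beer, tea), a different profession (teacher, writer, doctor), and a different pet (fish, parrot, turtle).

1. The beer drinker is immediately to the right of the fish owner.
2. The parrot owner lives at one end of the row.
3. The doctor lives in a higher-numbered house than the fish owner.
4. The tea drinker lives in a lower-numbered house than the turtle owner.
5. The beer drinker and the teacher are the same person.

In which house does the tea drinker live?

1

House 1's profession must be writer (nothing else left).
The beer drinker is narrowed to house 2 or 3; consider each.
Placing it in house 3 leads to a contradiction, so it's in house 2.
Clue 1 places the fish owner in house 1.
By clue 5, the teacher is in house 2.
House 1 drink: only tea fits.
The only drink still possible for house 3 is wine.
House 3's profession must be doctor (nothing else left).
House 2's pet must be turtle (nothing else left).
The only pet still possible for house 3 is parrot.
So: house 1 = tea/writer/fish, house 2 = beer/teacher/turtle, house 3 = wine/doctor/parrot.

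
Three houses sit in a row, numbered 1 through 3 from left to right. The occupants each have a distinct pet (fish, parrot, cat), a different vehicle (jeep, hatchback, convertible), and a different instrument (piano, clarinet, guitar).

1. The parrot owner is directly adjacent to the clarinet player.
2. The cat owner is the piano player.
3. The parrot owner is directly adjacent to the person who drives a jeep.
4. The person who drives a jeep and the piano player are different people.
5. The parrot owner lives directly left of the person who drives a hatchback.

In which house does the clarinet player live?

The parrot owner is narrowed to house 1 or 2; consider each.
Placing it in house 1 leads to a contradiction, so it's in house 2.
By clue 5, the person who drives a hatchback is in house 3.
House 2 vehicle: only convertible fits.
From clue 4, the piano player must be in house 3.
House 1 vehicle: only jeep fits.
House 1 instrument: only clarinet fits.
House 2's instrument must be guitar (nothing else left).
Clue 2: the cat owner is in house 3.
That leaves fish as the pet for house 1.
So: house 1 = fish/jeep/clarinet, house 2 = parrot/convertible/guitar, house 3 = cat/hatchback/piano.

1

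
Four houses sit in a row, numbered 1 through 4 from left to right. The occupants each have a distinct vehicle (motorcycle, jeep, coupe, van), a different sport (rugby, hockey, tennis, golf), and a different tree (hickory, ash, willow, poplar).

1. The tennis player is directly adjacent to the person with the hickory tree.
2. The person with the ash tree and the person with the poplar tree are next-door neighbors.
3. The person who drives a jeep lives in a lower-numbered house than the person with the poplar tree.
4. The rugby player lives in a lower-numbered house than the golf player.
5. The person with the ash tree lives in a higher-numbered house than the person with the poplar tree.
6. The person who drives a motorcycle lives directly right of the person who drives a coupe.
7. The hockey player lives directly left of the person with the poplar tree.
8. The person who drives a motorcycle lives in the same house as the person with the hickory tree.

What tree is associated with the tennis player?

House 1 tree: only willow fits.
The person who drives a jeep is narrowed to house 1 or 2; consider each.
Placing it in house 2 leads to a contradiction, so it's in house 1.
House 2 tree: only poplar fits.
Clue 2: the person with the ash tree is in house 3.
By clue 7, the hockey player is in house 1.
House 4's tree must be hickory (nothing else left).
By clue 1, the tennis player is in house 3.
The person who drives a motorcycle is in house 4 (clue 8).
That leaves rugby as the sport for house 2.
House 4's sport must be golf (nothing else left).
By clue 6, the person who drives a coupe is in house 3.
House 2's vehicle must be van (nothing else left).
So: house 1 = jeep/hockey/willow, house 2 = van/rugby/poplar, house 3 = coupe/tennis/ash, house 4 = motorcycle/golf/hickory.

ash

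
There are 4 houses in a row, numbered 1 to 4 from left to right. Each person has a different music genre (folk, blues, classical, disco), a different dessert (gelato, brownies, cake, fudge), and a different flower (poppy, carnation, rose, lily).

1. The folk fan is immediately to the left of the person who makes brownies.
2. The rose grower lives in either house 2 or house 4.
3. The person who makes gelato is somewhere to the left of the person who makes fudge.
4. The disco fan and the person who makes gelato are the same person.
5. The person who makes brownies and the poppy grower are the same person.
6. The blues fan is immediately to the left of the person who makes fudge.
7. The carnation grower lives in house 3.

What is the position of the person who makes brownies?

4

The carnation grower is in house 3 (clue 7).
House 4's music genre must be classical (nothing else left).
House 1's flower must be lily (nothing else left).
The folk fan is narrowed to house 1 or 3; consider each.
Placing it in house 1 leads to a contradiction, so it's in house 3.
From clue 1, the person who makes brownies must be in house 4.
By clue 5, the poppy grower is in house 4.
So house 2 gets rose for flower.
The blues fan is narrowed to house 1 or 2; consider each.
Placing it in house 1 leads to a contradiction, so it's in house 2.
Clue 6: the person who makes fudge is in house 3.
The only music genre still possible for house 1 is disco.
From clue 4, the person who makes gelato must be in house 1.
House 2 dessert: only cake fits.
So: house 1 = disco/gelato/lily, house 2 = blues/cake/rose, house 3 = folk/fudge/carnation, house 4 = classical/brownies/poppy.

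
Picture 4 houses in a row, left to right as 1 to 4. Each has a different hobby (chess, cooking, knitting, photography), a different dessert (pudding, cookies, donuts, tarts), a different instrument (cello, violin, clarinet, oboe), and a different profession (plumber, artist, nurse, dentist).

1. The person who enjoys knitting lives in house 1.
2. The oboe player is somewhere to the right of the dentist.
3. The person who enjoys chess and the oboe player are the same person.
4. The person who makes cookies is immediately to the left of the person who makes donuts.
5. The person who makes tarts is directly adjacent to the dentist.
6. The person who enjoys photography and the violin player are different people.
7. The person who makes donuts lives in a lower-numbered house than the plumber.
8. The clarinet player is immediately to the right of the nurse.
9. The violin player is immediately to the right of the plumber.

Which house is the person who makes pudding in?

4

The person who enjoys knitting is in house 1 (clue 1).
By clue 9, the violin player is in house 4.
By clue 9, the plumber is in house 3.
So house 1 gets cello for instrument.
That leaves artist as the profession for house 4.
Clue 7 places the person who makes donuts in house 2.
So house 4 gets cooking for hobby.
House 4 dessert: only pudding fits.
The dentist is in house 2 (clue 5).
That leaves cookies as the dessert for house 1.
House 3's dessert must be tarts (nothing else left).
House 1 profession: only nurse fits.
From clue 2, the oboe player must be in house 3.
Clue 3 places the person who enjoys chess in house 3.
Clue 8 places the clarinet player in house 2.
House 2's hobby must be photography (nothing else left).
So: house 1 = knitting/cookies/cello/nurse, house 2 = photography/donuts/clarinet/dentist, house 3 = chess/tarts/oboe/plumber, house 4 = cooking/pudding/violin/artist.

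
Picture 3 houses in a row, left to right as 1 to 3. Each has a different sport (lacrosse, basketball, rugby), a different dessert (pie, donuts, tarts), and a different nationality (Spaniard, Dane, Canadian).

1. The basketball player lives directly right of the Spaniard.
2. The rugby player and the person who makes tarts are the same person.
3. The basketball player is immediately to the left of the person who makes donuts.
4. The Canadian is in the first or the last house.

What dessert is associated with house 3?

donuts

By clue 3, the basketball player is in house 2.
From clue 3, the person who makes donuts must be in house 3.
From clue 1, the Spaniard must be in house 1.
By clue 2, the rugby player is in house 1.
Clue 2: the person who makes tarts is in house 1.
House 3 sport: only lacrosse fits.
House 2's dessert must be pie (nothing else left).
House 2 nationality: only Dane fits.
House 3's nationality must be Canadian (nothing else left).
So: house 1 = rugby/tarts/Spaniard, house 2 = basketball/pie/Dane, house 3 = lacrosse/donuts/Canadian.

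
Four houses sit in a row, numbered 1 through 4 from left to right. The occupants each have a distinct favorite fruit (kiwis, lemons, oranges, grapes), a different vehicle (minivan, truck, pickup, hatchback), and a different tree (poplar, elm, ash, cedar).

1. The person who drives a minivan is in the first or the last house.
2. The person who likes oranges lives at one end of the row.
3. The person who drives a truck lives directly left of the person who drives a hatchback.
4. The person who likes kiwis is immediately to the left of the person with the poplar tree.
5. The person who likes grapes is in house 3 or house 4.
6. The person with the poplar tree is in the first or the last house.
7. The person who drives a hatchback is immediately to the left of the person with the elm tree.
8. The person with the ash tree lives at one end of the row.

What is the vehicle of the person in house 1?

truck

Clue 6 places the person with the poplar tree in house 4.
House 1 tree: only ash fits.
The only tree still possible for house 2 is cedar.
That leaves elm as the tree for house 3.
Clue 4 places the person who likes kiwis in house 3.
From clue 7, the person who drives a hatchback must be in house 2.
So house 2 gets lemons for favorite fruit.
The only favorite fruit still possible for house 4 is grapes.
The only vehicle still possible for house 3 is pickup.
House 4 vehicle: only minivan fits.
The only favorite fruit still possible for house 1 is oranges.
The only vehicle still possible for house 1 is truck.
So: house 1 = oranges/truck/ash, house 2 = lemons/hatchback/cedar, house 3 = kiwis/pickup/elm, house 4 = grapes/minivan/poplar.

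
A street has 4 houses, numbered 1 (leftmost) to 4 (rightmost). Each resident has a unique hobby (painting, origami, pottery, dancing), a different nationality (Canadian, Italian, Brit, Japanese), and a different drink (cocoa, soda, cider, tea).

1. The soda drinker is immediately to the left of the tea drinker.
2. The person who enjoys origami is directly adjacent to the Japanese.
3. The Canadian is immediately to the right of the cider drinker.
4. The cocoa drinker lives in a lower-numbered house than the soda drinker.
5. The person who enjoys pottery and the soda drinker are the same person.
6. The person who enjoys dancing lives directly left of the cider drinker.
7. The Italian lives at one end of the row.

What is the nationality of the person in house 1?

The only drink still possible for house 1 is cocoa.
So house 4 gets tea for drink.
From clue 1, the soda drinker must be in house 3.
Clue 5 places the person who enjoys pottery in house 3.
That leaves cider as the drink for house 2.
Clue 3: the Canadian is in house 3.
From clue 6, the person who enjoys dancing must be in house 1.
From clue 2, the person who enjoys origami must be in house 2.
By clue 2, the Japanese is in house 1.
So house 4 gets painting for hobby.
The only nationality still possible for house 2 is Brit.
So house 4 gets Italian for nationality.
So: house 1 = dancing/Japanese/cocoa, house 2 = origami/Brit/cider, house 3 = pottery/Canadian/soda, house 4 = painting/Italian/tea.

Japanese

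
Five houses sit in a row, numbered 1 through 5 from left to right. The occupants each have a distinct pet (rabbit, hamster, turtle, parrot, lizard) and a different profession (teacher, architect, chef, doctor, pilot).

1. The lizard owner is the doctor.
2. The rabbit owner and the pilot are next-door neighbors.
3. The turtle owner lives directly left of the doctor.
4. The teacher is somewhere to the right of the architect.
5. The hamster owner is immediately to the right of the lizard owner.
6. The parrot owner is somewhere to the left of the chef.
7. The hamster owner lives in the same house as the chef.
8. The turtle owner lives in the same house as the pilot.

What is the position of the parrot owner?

That leaves hamster as the pet for house 5.
The lizard owner is in house 4 (clue 5).
The chef is in house 5 (clue 7).
By clue 1, the doctor is in house 4.
Clue 3 places the turtle owner in house 3.
By clue 8, the pilot is in house 3.
House 1's profession must be architect (nothing else left).
House 2 profession: only teacher fits.
Clue 2: the rabbit owner is in house 2.
The only pet still possible for house 1 is parrot.
So: house 1 = parrot/architect, house 2 = rabbit/teacher, house 3 = turtle/pilot, house 4 = lizard/doctor, house 5 = hamster/chef.

1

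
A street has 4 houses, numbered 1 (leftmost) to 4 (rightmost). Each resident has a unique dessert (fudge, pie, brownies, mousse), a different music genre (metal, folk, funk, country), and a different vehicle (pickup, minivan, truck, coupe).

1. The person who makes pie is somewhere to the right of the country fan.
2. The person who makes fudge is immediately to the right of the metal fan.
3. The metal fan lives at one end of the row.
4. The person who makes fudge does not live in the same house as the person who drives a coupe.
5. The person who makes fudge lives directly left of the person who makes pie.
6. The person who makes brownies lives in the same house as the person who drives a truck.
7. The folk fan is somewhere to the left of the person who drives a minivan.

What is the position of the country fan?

2

From clue 3, the metal fan must be in house 1.
House 4's music genre must be funk (nothing else left).
By clue 2, the person who makes fudge is in house 2.
Clue 5: the person who makes pie is in house 3.
Clue 1: the country fan is in house 2.
The only music genre still possible for house 3 is folk.
So house 2 gets pickup for vehicle.
The person who drives a minivan is in house 4 (clue 7).
House 1's vehicle must be truck (nothing else left).
So house 3 gets coupe for vehicle.
From clue 6, the person who makes brownies must be in house 1.
So house 4 gets mousse for dessert.
So: house 1 = brownies/metal/truck, house 2 = fudge/country/pickup, house 3 = pie/folk/coupe, house 4 = mousse/funk/minivan.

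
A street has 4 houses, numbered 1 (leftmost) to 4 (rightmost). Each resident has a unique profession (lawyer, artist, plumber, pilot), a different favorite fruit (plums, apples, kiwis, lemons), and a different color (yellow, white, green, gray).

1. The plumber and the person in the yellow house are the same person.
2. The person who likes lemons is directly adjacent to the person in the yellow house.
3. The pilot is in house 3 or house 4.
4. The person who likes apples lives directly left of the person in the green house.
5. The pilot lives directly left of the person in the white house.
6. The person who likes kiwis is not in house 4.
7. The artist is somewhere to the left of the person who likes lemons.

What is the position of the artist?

1

By clue 5, the pilot is in house 3.
By clue 5, the person in the white house is in house 4.
House 4's profession must be lawyer (nothing else left).
House 4's favorite fruit must be plums (nothing else left).
The artist is narrowed to house 1 or 2; consider each.
Placing it in house 2 leads to a contradiction, so it's in house 1.
House 2 profession: only plumber fits.
Clue 1: the person in the yellow house is in house 2.
Clue 2: the person who likes lemons is in house 3.
That leaves gray as the color for house 1.
The only color still possible for house 3 is green.
From clue 4, the person who likes apples must be in house 2.
So house 1 gets kiwis for favorite fruit.
So: house 1 = artist/kiwis/gray, house 2 = plumber/apples/yellow, house 3 = pilot/lemons/green, house 4 = lawyer/plums/white.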